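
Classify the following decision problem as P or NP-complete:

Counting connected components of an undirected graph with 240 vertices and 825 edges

This problem is in P: BFS/DFS visits each vertex and edge once: O(V+E).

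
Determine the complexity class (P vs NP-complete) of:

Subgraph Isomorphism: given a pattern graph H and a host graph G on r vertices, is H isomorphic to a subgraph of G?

This problem is NP-complete: generalizes Clique and Hamiltonian Path (pattern size is part of the input).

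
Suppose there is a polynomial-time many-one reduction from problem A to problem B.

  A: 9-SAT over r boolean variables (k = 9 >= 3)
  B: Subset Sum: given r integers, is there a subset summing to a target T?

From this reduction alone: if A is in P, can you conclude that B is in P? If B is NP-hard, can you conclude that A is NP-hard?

A poly-time reduction A <=_p B transfers tractability DOWN (B easy => A easy) and hardness UP (A hard => B hard), not the reverse.
From A in P, the reduction alone does NOT give B in P: any problem in P trivially reduces to SAT, yet SAT is not known to be in P.
From B NP-hard, the reduction alone does NOT give A NP-hard: again, easy problems reduce to hard ones.
(Here in fact A is NP-complete and B is NP-complete.)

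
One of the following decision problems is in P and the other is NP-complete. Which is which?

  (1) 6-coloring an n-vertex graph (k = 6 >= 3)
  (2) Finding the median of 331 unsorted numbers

(1) is NP-complete: graph k-coloring for k>=3 is NP-complete by reduction from 3-SAT.
(2) is P: linear-time selection (median-of-medians) runs in O(n).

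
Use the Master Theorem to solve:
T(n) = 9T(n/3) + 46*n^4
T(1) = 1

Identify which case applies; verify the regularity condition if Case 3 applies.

a=9, b=3, f(n)=46*n^4.
log_3(9) = 2 < 4.
f(n) = Omega(n^(2+epsilon)) for some epsilon > 0, so Case 3 is the candidate.
Regularity: a*f(n/b) = 9*46*(n/3)^4 = (9/81)*46*n^4 <= c*f(n) with c = 9/81 < 1. Satisfied.
Case 3: T(n) = Theta(n^4).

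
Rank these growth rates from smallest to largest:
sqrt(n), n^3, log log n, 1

Ordered by growth rate: 1 < log log n < sqrt(n) < n^3.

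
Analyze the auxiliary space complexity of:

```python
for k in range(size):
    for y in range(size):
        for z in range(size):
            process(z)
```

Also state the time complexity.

Space complexity: O(1).
Only a constant amount of auxiliary storage is used; nothing grows with n.
Time complexity: O(n^3).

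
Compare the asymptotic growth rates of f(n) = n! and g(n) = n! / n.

f(n) = n! grows faster: the ratio n!/(n!/n) = n -> infinity.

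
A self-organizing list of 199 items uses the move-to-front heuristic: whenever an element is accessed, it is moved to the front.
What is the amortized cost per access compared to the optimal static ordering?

With potential Phi = number of inversions between the MTF list and the optimal static list (at most C(199,2)), each access has amortized cost at most 2 * (cost under optimal static ordering). This is the move-to-front 2-competitiveness result.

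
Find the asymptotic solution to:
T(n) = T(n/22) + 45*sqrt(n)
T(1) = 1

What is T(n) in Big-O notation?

Each level contributes sqrt(n/22^k). Geometric series with ratio 1/sqrt(22) < 1 sums to O(sqrt(n)).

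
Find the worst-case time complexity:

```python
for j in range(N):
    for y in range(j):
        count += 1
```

Time complexity: O(n^2).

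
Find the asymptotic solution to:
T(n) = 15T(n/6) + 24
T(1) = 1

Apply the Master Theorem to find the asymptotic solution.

a=15, b=6, f(n)=24. log_6(15) = 1.511. Case 1 of Master Theorem: T(n) = O(n^1.511).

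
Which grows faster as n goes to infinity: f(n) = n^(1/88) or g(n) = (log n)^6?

f(n) = n^(1/88) grows faster: any positive power of n dominates any polylog.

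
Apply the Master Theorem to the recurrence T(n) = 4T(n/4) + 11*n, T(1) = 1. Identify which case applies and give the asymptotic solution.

a=4, b=4, f(n)=11*n.
log_4(4) = 1, so n^(log_b(a)) = n.
f(n) = Theta(n), so Case 2 applies.
T(n) = Theta(n log n).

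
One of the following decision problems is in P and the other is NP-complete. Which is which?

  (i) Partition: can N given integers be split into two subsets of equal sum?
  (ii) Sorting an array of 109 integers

(i) is NP-complete: Subset Sum reduces to it (one of Karp's 21 NP-complete problems).
(ii) is P: merge sort runs in O(n log n).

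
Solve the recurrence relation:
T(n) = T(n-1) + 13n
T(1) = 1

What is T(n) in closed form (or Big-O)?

Unrolling: T(n) = 1 + 13*(2 + 3 + ... + n) = 1 + 13*(n(n+1)/2 - 1) = O(n^2).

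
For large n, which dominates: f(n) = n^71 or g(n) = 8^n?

g(n) = 8^n grows faster: any exponential with base > 1 dominates every polynomial.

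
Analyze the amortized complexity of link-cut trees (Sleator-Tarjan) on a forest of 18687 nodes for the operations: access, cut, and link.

Link-cut trees represent the forest using splay trees over preferred paths. With potential Phi = sum over nodes of log(size of virtual subtree), each access on 18687 nodes is O(log 18687) = O(log n) amortized by the splay-tree access lemma. Cut and link are O(1) plus one access.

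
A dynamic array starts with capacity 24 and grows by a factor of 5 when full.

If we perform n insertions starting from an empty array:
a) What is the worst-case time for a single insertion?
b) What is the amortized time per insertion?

(a) Worst-case single insertion: O(n) -- when the array is full at capacity c, the resize copies all c elements, and c can be Theta(n).
(b) Resizes happen at sizes 24, 120, 600, ... Total copy cost for n insertions: 24 + 120 + ... = O(n) (geometric series with ratio 1/5). Amortized cost per insertion: O(n)/n = O(1).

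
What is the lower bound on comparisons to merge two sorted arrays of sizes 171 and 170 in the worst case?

Adversary: with |171 - 170| <= 1 the inputs can be fully interleaved so that every adjacent pair in the merged output comes from different arrays. Then each of the 340 adjacent pairs must be directly compared, or the algorithm cannot determine their relative order. Standard merge meets this bound.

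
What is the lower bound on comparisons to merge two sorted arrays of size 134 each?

To merge two sorted arrays of size 134, we need at least 267 comparisons in the worst case. An adversary can force every element to be compared.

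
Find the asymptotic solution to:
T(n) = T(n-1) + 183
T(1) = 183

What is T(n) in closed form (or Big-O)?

Unrolling: T(n) = T(n-1) + 183 = T(n-2) + 2*183 = ... = T(1) + (n-1)*183 = 183 + (n-1)*183 = 183n.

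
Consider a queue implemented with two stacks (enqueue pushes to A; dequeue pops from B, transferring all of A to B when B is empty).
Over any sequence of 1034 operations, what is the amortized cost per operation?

Each element is pushed to A once, popped once, pushed to B once, and popped once: 4 unit operations over its lifetime. Over 1034 operations the total work is O(1034). Amortized O(1) per enqueue/dequeue.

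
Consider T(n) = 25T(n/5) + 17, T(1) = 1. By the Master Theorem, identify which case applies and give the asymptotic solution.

a=25, b=5, f(n)=17.
log_5(25) = 2 > 0.
Since f(n) = O(n^0) is polynomially smaller than n^2, Case 1 applies.
T(n) = Theta(n^2).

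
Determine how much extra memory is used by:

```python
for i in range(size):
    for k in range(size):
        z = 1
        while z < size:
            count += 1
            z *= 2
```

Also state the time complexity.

Space complexity: O(1).
Only a constant amount of auxiliary storage is used; nothing grows with n.
Time complexity: O(n^2 log n).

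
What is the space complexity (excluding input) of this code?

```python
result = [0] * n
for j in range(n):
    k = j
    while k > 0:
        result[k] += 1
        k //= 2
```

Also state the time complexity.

Space complexity: O(n).
Auxiliary storage grows linearly with the input size n in the worst case.
Time complexity: O(n log n).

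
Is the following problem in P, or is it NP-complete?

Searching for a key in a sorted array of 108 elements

This problem is in P: binary search runs in O(log n).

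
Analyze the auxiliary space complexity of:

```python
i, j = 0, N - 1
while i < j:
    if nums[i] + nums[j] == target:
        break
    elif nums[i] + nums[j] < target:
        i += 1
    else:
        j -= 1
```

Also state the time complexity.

Space complexity: O(1).
Only a constant amount of auxiliary storage is used; nothing grows with n.
Time complexity: O(n).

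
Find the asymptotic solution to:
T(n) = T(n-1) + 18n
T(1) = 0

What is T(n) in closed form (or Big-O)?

Unrolling: T(n) = 0 + 18*(2 + 3 + ... + n) = 0 + 18*(n(n+1)/2 - 1) = O(n^2).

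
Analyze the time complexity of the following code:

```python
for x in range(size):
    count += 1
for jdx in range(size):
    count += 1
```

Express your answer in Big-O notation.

Time complexity: O(n).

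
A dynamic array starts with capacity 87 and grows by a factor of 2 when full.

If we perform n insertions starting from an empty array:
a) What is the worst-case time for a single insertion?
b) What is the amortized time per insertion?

(a) Worst-case single insertion: O(n) -- when the array is full at capacity c, the resize copies all c elements, and c can be Theta(n).
(b) Resizes happen at sizes 87, 174, 348, ... Total copy cost for n insertions: 87 + 174 + ... = O(n) (geometric series with ratio 1/2). Amortized cost per insertion: O(n)/n = O(1).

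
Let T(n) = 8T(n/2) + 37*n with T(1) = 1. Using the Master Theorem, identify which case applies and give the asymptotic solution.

a=8, b=2, f(n)=37*n.
log_2(8) = 3 > 1.
Since f(n) = O(n^1) is polynomially smaller than n^3, Case 1 applies.
T(n) = Theta(n^3).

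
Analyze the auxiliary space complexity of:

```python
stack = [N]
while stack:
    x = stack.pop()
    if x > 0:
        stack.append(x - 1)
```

Space complexity: O(1).
Only a constant amount of auxiliary storage is used; nothing grows with n.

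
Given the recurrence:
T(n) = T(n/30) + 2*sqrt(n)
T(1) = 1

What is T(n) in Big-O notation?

Each level contributes sqrt(n/30^k). Geometric series with ratio 1/sqrt(30) < 1 sums to O(sqrt(n)).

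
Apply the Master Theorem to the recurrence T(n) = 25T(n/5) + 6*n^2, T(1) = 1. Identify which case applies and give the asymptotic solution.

a=25, b=5, f(n)=6*n^2.
log_5(25) = 2, so n^(log_b(a)) = n^2.
f(n) = Theta(n^2), so Case 2 applies.
T(n) = Theta(n^2 log n).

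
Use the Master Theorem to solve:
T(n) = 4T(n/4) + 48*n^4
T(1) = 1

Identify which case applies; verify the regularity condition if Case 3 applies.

a=4, b=4, f(n)=48*n^4.
log_4(4) = 1 < 4.
f(n) = Omega(n^(1+epsilon)) for some epsilon > 0, so Case 3 is the candidate.
Regularity: a*f(n/b) = 4*48*(n/4)^4 = (4/256)*48*n^4 <= c*f(n) with c = 4/256 < 1. Satisfied.
Case 3: T(n) = Theta(n^4).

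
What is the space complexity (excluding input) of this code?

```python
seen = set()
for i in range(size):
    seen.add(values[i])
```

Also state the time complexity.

Space complexity: O(n).
Auxiliary storage grows linearly with the input size n in the worst case.
Time complexity: O(n).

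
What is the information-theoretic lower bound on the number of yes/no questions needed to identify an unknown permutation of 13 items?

There are 13! = 6227020800 permutations. Each yes/no question gives at most 1 bit, so at least ceil(log_2(6227020800)) = 33 questions are needed.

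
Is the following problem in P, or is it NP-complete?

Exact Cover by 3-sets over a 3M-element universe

This problem is NP-complete: one of Karp's 21 NP-complete problems.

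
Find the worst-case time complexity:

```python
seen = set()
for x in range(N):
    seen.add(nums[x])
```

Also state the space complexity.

Time complexity: O(n).
Space complexity: O(n).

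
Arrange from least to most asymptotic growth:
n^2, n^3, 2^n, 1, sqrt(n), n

Ordered by growth rate: 1 < sqrt(n) < n < n^2 < n^3 < 2^n.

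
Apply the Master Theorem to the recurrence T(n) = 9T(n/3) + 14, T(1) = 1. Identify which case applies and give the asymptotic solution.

a=9, b=3, f(n)=14.
log_3(9) = 2 > 0.
Since f(n) = O(n^0) is polynomially smaller than n^2, Case 1 applies.
T(n) = Theta(n^2).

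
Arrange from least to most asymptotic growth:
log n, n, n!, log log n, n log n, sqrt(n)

Ordered by growth rate: log log n < log n < sqrt(n) < n < n log n < n!.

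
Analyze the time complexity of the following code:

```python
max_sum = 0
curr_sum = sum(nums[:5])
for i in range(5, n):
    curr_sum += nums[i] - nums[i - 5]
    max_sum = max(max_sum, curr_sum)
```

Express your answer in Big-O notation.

Time complexity: O(n).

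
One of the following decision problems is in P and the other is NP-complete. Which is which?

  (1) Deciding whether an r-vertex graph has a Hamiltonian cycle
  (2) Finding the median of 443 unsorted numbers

(1) is NP-complete: one of Karp's 21 NP-complete problems.
(2) is P: linear-time selection (median-of-medians) runs in O(n).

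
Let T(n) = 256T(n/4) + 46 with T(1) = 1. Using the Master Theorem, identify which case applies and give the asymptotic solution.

a=256, b=4, f(n)=46.
log_4(256) = 4 > 0.
Since f(n) = O(n^0) is polynomially smaller than n^4, Case 1 applies.
T(n) = Theta(n^4).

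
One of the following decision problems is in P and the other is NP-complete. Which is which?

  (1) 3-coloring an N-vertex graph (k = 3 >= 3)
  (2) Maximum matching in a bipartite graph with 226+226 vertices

(1) is NP-complete: graph k-coloring for k>=3 is NP-complete by reduction from 3-SAT.
(2) is P: Hopcroft-Karp runs in O(E sqrt(V)).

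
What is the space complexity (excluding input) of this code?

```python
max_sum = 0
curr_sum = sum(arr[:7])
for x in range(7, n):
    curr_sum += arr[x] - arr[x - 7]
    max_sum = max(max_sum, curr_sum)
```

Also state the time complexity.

Space complexity: O(1).
Only a constant amount of auxiliary storage is used; nothing grows with n.
Time complexity: O(n).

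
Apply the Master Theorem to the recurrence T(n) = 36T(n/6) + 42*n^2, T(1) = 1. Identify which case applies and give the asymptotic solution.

a=36, b=6, f(n)=42*n^2.
log_6(36) = 2, so n^(log_b(a)) = n^2.
f(n) = Theta(n^2), so Case 2 applies.
T(n) = Theta(n^2 log n).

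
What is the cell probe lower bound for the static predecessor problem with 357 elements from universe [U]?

The Patrascu-Thorup lower bound shows any data structure on n = 357 elements using O(n * polylog(n)) space requires Omega(log log U) query time. van Emde Boas trees achieve O(log log U) with O(U) space.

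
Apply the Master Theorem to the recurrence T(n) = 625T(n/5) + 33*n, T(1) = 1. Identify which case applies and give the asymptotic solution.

a=625, b=5, f(n)=33*n.
log_5(625) = 4 > 1.
Since f(n) = O(n^1) is polynomially smaller than n^4, Case 1 applies.
T(n) = Theta(n^4).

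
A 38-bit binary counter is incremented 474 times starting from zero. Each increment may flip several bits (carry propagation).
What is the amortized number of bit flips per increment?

Bit i flips on every 2^i-th increment, so over 474 increments bit i flips floor(474/2^i) times. Summing over i: total flips < 2 * 474. Amortized: < 2 = O(1) per increment.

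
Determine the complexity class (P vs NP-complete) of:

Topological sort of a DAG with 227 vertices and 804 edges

This problem is in P: DFS-based topological sort runs in O(V+E).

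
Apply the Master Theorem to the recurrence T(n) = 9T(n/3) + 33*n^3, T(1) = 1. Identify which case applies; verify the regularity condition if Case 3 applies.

a=9, b=3, f(n)=33*n^3.
log_3(9) = 2 < 3.
f(n) = Omega(n^(2+epsilon)) for some epsilon > 0, so Case 3 is the candidate.
Regularity: a*f(n/b) = 9*33*(n/3)^3 = (9/27)*33*n^3 <= c*f(n) with c = 9/27 < 1. Satisfied.
Case 3: T(n) = Theta(n^3).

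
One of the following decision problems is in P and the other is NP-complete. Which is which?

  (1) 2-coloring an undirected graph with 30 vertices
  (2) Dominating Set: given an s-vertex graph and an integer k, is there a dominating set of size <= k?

(1) is P: 2-coloring is bipartiteness testing via BFS, O(V+E).
(2) is NP-complete: reduces from Set Cover (with k part of the input).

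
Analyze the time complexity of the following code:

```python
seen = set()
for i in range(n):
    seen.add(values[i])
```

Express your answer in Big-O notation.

Time complexity: O(n).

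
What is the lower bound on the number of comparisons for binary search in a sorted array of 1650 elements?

With 1650 possible positions, we need at least ceil(log_2(1650)) = 11 comparisons. Each comparison splits the remaining candidates by at most half.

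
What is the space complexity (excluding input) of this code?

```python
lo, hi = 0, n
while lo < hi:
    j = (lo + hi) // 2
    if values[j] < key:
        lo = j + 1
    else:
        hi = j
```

Space complexity: O(1).
Only a constant amount of auxiliary storage is used; nothing grows with n.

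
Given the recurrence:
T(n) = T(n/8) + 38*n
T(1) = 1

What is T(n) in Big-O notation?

Geometric series: 38*n*(1 + 1/8 + 1/8^2 + ...) = O(n). T(n) = O(n).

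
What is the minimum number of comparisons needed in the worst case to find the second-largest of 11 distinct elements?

Lower bound: finding the max needs 11-1 comparisons. By the adversary weight-doubling argument, the max must personally win >= ceil(log_2(11)) = 4 comparisons; the 2nd-largest is among those 4 losers, needing 4-1 more comparisons. Total >= 11-1 + 4-1 = 13. A balanced knockout tournament achieves this.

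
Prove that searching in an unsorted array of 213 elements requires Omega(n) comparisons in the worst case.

An adversary can always place the target in the last position checked. Until all 213 positions are examined, the target might be in any unchecked position. Therefore 213 comparisons are necessary.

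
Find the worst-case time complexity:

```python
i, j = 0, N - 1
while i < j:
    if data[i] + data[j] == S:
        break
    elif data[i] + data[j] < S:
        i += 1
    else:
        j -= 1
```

Time complexity: O(n).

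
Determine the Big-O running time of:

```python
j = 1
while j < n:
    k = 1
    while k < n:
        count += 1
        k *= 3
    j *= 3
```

Time complexity: O(log^2 n).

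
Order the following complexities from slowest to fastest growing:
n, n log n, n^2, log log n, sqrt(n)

Ordered by growth rate: log log n < sqrt(n) < n < n log n < n^2.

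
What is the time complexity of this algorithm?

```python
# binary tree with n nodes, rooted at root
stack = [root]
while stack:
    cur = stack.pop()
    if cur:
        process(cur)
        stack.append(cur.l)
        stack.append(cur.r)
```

Time complexity: O(n).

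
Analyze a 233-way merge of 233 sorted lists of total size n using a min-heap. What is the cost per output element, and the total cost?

Maintain a min-heap of size 233 holding the current head of each list. Each output step does one extract-min (O(log 233)) and one insert of that list's next element (O(log 233)). Each of the n elements passes through the heap exactly once, so the total cost is O(n log 233), i.e. O(log 233) per output element.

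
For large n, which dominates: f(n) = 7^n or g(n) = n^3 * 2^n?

f(n) = 7^n grows faster: 7^n / (n^3 2^n) = (7/2)^n / n^3 -> infinity since 7/2 > 1.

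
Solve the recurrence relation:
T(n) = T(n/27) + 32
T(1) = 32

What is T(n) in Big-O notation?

Each step divides n by 27 and adds 32. After log_27(n) steps, T(n) = O(log n).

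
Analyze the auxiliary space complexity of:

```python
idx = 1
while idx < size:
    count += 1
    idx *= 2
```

Space complexity: O(1).
Only a constant amount of auxiliary storage is used; nothing grows with n.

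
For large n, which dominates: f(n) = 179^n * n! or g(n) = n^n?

f(n) = 179^n * n! grows faster: by Stirling n! ~ sqrt(2 pi n)(n/e)^n, so 179^n n! / n^n ~ (179/e)^n sqrt(2 pi n) -> infinity since 179/e > 1.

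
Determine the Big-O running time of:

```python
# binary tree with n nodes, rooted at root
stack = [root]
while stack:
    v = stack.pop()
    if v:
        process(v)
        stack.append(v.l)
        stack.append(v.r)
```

Time complexity: O(n).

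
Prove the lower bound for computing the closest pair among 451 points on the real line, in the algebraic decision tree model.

Reduction from element distinctness: given 451 reals, the closest-pair distance is 0 iff two are equal. Element distinctness has an Omega(n log n) lower bound in the algebraic decision tree model (Ben-Or). Therefore closest pair on a line also requires Omega(n log n). Sorting then a linear scan achieves this.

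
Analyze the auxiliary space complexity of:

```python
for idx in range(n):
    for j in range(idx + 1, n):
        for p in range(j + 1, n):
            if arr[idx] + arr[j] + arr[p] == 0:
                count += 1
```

Space complexity: O(1).
Only a constant amount of auxiliary storage is used; nothing grows with n.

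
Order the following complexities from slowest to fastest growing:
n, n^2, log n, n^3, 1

Ordered by growth rate: 1 < log n < n < n^2 < n^3.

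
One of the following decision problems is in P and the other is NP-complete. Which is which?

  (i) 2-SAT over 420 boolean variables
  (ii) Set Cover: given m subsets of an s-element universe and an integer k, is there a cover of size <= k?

(i) is P: 2-SAT is solvable in linear time via implication-graph SCCs.
(ii) is NP-complete: one of Karp's 21 NP-complete problems (with k part of the input).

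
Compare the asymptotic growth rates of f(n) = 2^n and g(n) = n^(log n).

f(n) = 2^n grows faster: take logs: log(n^(log n)) = (log n)^2, log(2^n) = n log 2; n dominates (log n)^2.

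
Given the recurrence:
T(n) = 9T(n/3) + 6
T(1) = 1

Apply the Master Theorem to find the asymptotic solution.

a=9, b=3, f(n)=6. log_3(9) = 2. Case 1 of Master Theorem: T(n) = O(n^2).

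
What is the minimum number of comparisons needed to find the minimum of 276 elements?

Finding the minimum requires 275 comparisons, identical reasoning to finding the maximum. Each comparison eliminates one candidate.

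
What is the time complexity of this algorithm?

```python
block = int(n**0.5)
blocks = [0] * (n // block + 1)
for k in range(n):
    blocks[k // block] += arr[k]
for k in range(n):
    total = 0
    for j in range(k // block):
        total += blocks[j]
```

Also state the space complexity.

Time complexity: O(n * sqrt(n)).
Space complexity: O(sqrt(n)).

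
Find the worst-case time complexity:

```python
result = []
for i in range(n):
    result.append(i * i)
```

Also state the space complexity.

Time complexity: O(n).
Space complexity: O(n).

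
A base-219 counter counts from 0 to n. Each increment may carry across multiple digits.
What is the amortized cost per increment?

Digit at position i changes every 219^i increments. Total digit changes over n increments: n * 219/(219-1) = O(n). Amortized: O(1).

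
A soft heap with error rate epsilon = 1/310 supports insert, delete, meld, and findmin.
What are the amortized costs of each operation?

Soft heaps (Chazelle) allow up to an epsilon = 1/310 fraction of elements to have corrupted (raised) keys. Insert is O(log(1/epsilon)) = O(log 310) amortized -- the structure maintains heap-ordered binary trees of rank bounded by O(log(1/epsilon)). Meld concatenates root lists: O(1) amortized. Delete and findmin are O(1) amortized.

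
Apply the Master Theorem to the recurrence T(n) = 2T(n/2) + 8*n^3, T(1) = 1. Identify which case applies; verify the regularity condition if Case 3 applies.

a=2, b=2, f(n)=8*n^3.
log_2(2) = 1 < 3.
f(n) = Omega(n^(1+epsilon)) for some epsilon > 0, so Case 3 is the candidate.
Regularity: a*f(n/b) = 2*8*(n/2)^3 = (2/8)*8*n^3 <= c*f(n) with c = 2/8 < 1. Satisfied.
Case 3: T(n) = Theta(n^3).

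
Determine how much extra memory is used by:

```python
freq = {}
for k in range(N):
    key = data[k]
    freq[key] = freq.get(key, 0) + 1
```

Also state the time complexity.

Space complexity: O(n).
Auxiliary storage grows linearly with the input size n in the worst case.
Time complexity: O(n).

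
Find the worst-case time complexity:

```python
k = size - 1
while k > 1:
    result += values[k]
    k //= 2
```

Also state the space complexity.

Time complexity: O(log n).
Space complexity: O(1).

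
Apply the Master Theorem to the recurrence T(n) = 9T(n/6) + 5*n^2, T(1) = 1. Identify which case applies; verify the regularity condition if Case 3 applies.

a=9, b=6, f(n)=5*n^2.
log_6(9) = 1.226 < 2.
f(n) = Omega(n^(1.226+epsilon)) for some epsilon > 0, so Case 3 is the candidate.
Regularity: a*f(n/b) = 9*5*(n/6)^2 = (9/36)*5*n^2 <= c*f(n) with c = 9/36 < 1. Satisfied.
Case 3: T(n) = Theta(n^2).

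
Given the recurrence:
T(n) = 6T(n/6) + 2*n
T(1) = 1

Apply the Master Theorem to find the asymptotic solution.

a=6, b=6, f(n)=2*n. log_6(6) = 1. Case 2: T(n) = O(n log n).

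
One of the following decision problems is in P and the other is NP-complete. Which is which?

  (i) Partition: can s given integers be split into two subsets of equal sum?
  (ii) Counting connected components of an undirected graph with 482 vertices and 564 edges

(i) is NP-complete: Subset Sum reduces to it (one of Karp's 21 NP-complete problems).
(ii) is P: BFS/DFS visits each vertex and edge once: O(V+E).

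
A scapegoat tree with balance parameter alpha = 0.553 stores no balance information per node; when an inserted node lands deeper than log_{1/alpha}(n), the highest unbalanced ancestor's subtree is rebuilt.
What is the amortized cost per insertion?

Search/insert path is O(log n). A rebuild of a subtree of size s costs O(s), but with alpha = 0.553 at least Omega(s) insertions must have occurred in that subtree since its last rebuild. Charging O(1) of the rebuild to each such insertion gives O(log n) amortized.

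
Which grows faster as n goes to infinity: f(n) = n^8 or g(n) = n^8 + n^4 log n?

f(n) = n^8 and g(n) = n^8 + n^4 log n are Theta of each other: the lower-order n^4 log n term is o(n^8); both are Theta(n^8).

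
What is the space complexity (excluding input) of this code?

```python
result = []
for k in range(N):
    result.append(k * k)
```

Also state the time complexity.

Space complexity: O(n).
Auxiliary storage grows linearly with the input size n in the worst case.
Time complexity: O(n).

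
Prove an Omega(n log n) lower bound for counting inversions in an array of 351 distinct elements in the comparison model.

Decision-tree argument: at any leaf, the comparisons made (with transitivity) must totally order all 351 elements -- otherwise some pair (i,j) is unordered, and an adversary can present two inputs agreeing on every comparison made but with that pair flipped, changing the inversion count by 1, so the leaf's output is wrong on one of them. Hence the tree has >= 351! leaves and height >= log_2(351!) = Omega(n log n). Modified merge sort achieves O(n log n).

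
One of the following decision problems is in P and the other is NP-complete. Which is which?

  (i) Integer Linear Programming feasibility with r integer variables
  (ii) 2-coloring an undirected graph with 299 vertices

(i) is NP-complete: ILP feasibility is NP-complete (LP relaxation is in P).
(ii) is P: 2-coloring is bipartiteness testing via BFS, O(V+E).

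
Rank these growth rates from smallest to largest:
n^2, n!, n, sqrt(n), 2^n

Ordered by growth rate: sqrt(n) < n < n^2 < 2^n < n!.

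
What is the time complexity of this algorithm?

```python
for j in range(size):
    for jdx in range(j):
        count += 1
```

Time complexity: O(n^2).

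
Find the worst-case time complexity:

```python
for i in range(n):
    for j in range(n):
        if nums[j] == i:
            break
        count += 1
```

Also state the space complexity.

Time complexity: O(n^2).
Space complexity: O(1).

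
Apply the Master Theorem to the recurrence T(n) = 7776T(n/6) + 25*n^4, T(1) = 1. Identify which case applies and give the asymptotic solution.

a=7776, b=6, f(n)=25*n^4.
log_6(7776) = 5 > 4.
Since f(n) = O(n^4) is polynomially smaller than n^5, Case 1 applies.
T(n) = Theta(n^5).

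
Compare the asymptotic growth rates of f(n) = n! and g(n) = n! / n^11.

f(n) = n! grows faster: the ratio n!/(n!/n^11) = n^11 -> infinity.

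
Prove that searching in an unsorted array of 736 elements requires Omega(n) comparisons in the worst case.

An adversary can always place the target in the last position checked. Until all 736 positions are examined, the target might be in any unchecked position. Therefore 736 comparisons are necessary.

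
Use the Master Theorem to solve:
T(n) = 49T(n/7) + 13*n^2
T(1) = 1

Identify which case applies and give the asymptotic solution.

a=49, b=7, f(n)=13*n^2.
log_7(49) = 2, so n^(log_b(a)) = n^2.
f(n) = Theta(n^2), so Case 2 applies.
T(n) = Theta(n^2 log n).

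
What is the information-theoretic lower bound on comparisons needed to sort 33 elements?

There are 33! = 8683317618811886495518194401280000000 possible orderings. Each comparison gives 1 bit. We need at least ceil(log_2(8683317618811886495518194401280000000)) = 123 comparisons.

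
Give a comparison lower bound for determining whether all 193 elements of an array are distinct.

In the algebraic decision-tree model, the YES region for element distinctness on 193 elements has 193! connected components (one per ordering). Ben-Or's theorem then gives a lower bound of Omega(log(n!)) = Omega(n log n).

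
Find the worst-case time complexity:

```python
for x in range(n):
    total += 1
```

Time complexity: O(n).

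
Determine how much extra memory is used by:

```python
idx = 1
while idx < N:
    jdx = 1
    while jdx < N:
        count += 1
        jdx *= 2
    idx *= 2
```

Space complexity: O(1).
Only a constant amount of auxiliary storage is used; nothing grows with n.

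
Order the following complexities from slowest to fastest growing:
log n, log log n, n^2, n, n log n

Ordered by growth rate: log log n < log n < n < n log n < n^2.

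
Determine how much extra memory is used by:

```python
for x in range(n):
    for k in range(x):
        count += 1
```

Space complexity: O(1).
Only a constant amount of auxiliary storage is used; nothing grows with n.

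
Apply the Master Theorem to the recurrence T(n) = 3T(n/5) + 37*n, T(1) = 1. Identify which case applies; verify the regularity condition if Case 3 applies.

a=3, b=5, f(n)=37*n.
log_5(3) = 0.6826 < 1.
f(n) = Omega(n^(0.6826+epsilon)) for some epsilon > 0, so Case 3 is the candidate.
Regularity: a*f(n/b) = 3*37*(n/5)^1 = (3/5)*37*n^1 <= c*f(n) with c = 3/5 < 1. Satisfied.
Case 3: T(n) = Theta(n).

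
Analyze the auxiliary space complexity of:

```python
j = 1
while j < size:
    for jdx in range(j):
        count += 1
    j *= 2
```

Space complexity: O(1).
Only a constant amount of auxiliary storage is used; nothing grows with n.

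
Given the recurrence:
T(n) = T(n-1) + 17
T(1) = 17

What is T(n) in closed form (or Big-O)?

Unrolling: T(n) = T(n-1) + 17 = T(n-2) + 2*17 = ... = T(1) + (n-1)*17 = 17 + (n-1)*17 = 17n.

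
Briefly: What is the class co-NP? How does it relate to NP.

co-NP is the class of problems whose complement is in NP. A problem is in co-NP if 'no' instances have short proofs. NP and co-NP may or may not be equal. If NP != co-NP, then P != NP. Tautology (is a formula always true?) is in co-NP.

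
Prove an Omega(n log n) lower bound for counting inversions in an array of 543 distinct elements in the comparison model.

Decision-tree argument: at any leaf, the comparisons made (with transitivity) must totally order all 543 elements -- otherwise some pair (i,j) is unordered, and an adversary can present two inputs agreeing on every comparison made but with that pair flipped, changing the inversion count by 1, so the leaf's output is wrong on one of them. Hence the tree has >= 543! leaves and height >= log_2(543!) = Omega(n log n). Modified merge sort achieves O(n log n).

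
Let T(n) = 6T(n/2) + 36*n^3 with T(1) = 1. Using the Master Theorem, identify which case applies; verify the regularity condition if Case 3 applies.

a=6, b=2, f(n)=36*n^3.
log_2(6) = 2.585 < 3.
f(n) = Omega(n^(2.585+epsilon)) for some epsilon > 0, so Case 3 is the candidate.
Regularity: a*f(n/b) = 6*36*(n/2)^3 = (6/8)*36*n^3 <= c*f(n) with c = 6/8 < 1. Satisfied.
Case 3: T(n) = Theta(n^3).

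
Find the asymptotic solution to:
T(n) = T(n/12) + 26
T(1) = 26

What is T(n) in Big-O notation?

Each step divides n by 12 and adds 26. After log_12(n) steps, T(n) = O(log n).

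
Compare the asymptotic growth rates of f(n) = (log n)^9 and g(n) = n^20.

g(n) = n^20 grows faster: any positive polynomial dominates any polylog.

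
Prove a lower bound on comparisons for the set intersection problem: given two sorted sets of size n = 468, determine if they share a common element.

For two sorted arrays of size n = 468, any correct algorithm must examine Omega(n) elements. If fewer are examined, an adversary places a common element in an unexamined gap. A merge-based scan achieves O(n), so the bound is tight.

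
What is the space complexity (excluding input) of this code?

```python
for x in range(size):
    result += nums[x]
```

Space complexity: O(1).
Only a constant amount of auxiliary storage is used; nothing grows with n.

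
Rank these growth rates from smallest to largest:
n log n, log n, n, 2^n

Ordered by growth rate: log n < n < n log n < 2^n.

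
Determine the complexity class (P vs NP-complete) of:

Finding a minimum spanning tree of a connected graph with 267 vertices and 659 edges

This problem is in P: Kruskal's / Prim's algorithms run in polynomial time.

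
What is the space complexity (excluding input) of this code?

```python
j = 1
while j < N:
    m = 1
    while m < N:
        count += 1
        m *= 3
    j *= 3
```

Space complexity: O(1).
Only a constant amount of auxiliary storage is used; nothing grows with n.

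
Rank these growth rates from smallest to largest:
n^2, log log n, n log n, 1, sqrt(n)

Ordered by growth rate: 1 < log log n < sqrt(n) < n log n < n^2.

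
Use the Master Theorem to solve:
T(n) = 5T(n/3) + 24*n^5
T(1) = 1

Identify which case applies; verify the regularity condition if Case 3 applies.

a=5, b=3, f(n)=24*n^5.
log_3(5) = 1.465 < 5.
f(n) = Omega(n^(1.465+epsilon)) for some epsilon > 0, so Case 3 is the candidate.
Regularity: a*f(n/b) = 5*24*(n/3)^5 = (5/243)*24*n^5 <= c*f(n) with c = 5/243 < 1. Satisfied.
Case 3: T(n) = Theta(n^5).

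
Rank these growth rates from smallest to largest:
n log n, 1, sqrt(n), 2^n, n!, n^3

Ordered by growth rate: 1 < sqrt(n) < n log n < n^3 < 2^n < n!.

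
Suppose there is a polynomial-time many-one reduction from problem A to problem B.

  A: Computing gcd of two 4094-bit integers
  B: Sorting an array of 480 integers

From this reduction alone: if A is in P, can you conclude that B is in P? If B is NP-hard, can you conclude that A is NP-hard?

A poly-time reduction A <=_p B transfers tractability DOWN (B easy => A easy) and hardness UP (A hard => B hard), not the reverse.
From A in P, the reduction alone does NOT give B in P: any problem in P trivially reduces to SAT, yet SAT is not known to be in P.
From B NP-hard, the reduction alone does NOT give A NP-hard: again, easy problems reduce to hard ones.
(Here in fact A is P and B is P.)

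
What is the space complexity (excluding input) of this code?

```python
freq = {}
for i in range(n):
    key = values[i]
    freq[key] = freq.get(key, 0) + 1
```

Space complexity: O(n).
Auxiliary storage grows linearly with the input size n in the worst case.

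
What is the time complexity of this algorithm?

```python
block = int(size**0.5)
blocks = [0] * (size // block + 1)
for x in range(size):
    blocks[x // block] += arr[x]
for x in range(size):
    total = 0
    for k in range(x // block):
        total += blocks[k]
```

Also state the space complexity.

Time complexity: O(n * sqrt(n)).
Space complexity: O(sqrt(n)).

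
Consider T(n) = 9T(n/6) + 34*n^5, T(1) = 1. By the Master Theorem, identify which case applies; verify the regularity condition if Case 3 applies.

a=9, b=6, f(n)=34*n^5.
log_6(9) = 1.226 < 5.
f(n) = Omega(n^(1.226+epsilon)) for some epsilon > 0, so Case 3 is the candidate.
Regularity: a*f(n/b) = 9*34*(n/6)^5 = (9/7776)*34*n^5 <= c*f(n) with c = 9/7776 < 1. Satisfied.
Case 3: T(n) = Theta(n^5).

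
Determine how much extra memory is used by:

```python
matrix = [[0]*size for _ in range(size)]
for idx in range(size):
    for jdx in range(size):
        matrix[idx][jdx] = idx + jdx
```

Space complexity: O(n^2).
A 2D structure of size n x n is allocated.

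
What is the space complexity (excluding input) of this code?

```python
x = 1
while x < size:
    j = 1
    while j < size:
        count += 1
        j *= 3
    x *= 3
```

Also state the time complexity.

Space complexity: O(1).
Only a constant amount of auxiliary storage is used; nothing grows with n.
Time complexity: O(log^2 n).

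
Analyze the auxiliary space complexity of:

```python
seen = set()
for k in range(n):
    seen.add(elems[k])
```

Space complexity: O(n).
Auxiliary storage grows linearly with the input size n in the worst case.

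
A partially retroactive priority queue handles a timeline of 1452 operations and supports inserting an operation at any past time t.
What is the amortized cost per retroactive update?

Partially retroactive priority queues (Demaine-Iacono-Langerman) allow updates at past times with queries only at the present. With a balanced BST over the m = 1452 timeline events tracking bridges, each retroactive insert or delete is O(log m) amortized.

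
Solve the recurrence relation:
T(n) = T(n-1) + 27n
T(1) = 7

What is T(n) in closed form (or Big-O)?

Unrolling: T(n) = 7 + 27*(2 + 3 + ... + n) = 7 + 27*(n(n+1)/2 - 1) = O(n^2).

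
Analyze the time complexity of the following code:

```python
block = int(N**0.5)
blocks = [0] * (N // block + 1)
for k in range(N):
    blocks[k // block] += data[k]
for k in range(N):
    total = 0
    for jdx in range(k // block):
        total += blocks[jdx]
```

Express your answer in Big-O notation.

Time complexity: O(n * sqrt(n)).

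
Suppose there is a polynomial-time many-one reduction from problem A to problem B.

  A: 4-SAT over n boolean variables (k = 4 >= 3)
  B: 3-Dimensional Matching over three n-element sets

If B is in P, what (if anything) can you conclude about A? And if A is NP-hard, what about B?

A poly-time reduction A <=_p B means any A-instance can be transformed to a B-instance in poly time.
If B is in P: compose the reduction with B's poly-time algorithm to solve A in poly time, so A is in P.
If A is NP-hard: every NP problem reduces to A, which reduces to B; composing reductions, every NP problem reduces to B, so B is NP-hard.
(Here in fact A is NP-complete and B is NP-complete.)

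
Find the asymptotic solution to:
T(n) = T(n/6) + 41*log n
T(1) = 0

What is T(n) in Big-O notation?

Each of the log_6(n) levels adds O(log n). T(n) = O(log^2 n).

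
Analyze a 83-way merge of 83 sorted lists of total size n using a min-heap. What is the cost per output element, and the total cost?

Maintain a min-heap of size 83 holding the current head of each list. Each output step does one extract-min (O(log 83)) and one insert of that list's next element (O(log 83)). Each of the n elements passes through the heap exactly once, so the total cost is O(n log 83), i.e. O(log 83) per output element.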